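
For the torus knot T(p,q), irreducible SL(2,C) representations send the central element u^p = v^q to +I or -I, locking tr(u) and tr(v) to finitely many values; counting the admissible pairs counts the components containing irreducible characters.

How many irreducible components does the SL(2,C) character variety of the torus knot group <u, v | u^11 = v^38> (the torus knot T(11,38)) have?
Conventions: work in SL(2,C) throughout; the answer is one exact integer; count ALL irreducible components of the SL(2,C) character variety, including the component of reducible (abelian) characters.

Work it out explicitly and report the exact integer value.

For T(11,38): irreducibility forces the central element u^11 = v^38 to one of +I, -I.
This locks tr(u) to 2*cos(pi*alpha/11), alpha in 1..10, and tr(v) to 2*cos(pi*beta/38), beta in 1..37, on each component of irreducible characters.
The two central values (-1)^alpha I and (-1)^beta I must be the same matrix, so alpha and beta share a parity.
Enumerate parity-matched pairs: 5*19 odd-odd plus 5*18 even-even gives 185.
Total: 185 irreducible-character components + 1 reducible (abelian) component = 186.

186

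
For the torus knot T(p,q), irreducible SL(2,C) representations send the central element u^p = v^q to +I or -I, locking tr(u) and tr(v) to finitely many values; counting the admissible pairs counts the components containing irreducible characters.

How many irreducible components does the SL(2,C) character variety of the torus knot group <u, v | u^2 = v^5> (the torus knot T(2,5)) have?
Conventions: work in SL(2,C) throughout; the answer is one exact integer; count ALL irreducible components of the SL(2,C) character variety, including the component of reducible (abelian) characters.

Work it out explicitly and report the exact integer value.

In the torus knot group T(2,5), u^2 = v^5 is central, so an irreducible representation sends it to +I or -I (Schur).
So on each irreducible component the traces are pinned: tr(u) = 2*cos(pi*alpha/2) with 1 <= alpha <= 1, tr(v) = 2*cos(pi*beta/5) with 1 <= beta <= 4.
Consistency of u^2 = (-1)^alpha I with v^5 = (-1)^beta I forces alpha = beta (mod 2).
Counting: 1 odd alphas x 2 odd betas + 0 even alphas x 2 even betas = 2 + 0 = 2.
Total: 2 irreducible-character components + 1 reducible (abelian) component = 3.

3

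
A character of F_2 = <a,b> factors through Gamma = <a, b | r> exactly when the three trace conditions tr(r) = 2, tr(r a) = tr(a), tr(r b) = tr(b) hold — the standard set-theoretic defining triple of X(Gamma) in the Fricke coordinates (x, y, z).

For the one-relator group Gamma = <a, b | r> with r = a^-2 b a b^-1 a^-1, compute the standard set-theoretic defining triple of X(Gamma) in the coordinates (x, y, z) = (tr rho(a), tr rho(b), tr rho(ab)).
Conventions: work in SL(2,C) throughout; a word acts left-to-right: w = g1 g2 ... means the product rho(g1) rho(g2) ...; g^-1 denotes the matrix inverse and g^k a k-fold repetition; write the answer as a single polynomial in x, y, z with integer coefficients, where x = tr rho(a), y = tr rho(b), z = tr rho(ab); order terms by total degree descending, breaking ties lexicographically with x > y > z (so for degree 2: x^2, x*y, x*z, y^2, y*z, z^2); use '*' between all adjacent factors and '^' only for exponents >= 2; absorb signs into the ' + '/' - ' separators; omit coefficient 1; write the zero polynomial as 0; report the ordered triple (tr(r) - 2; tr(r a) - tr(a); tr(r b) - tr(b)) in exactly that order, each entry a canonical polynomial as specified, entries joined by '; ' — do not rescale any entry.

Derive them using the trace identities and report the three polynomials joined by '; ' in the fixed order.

-x^3*y*z + x^4 + x^2*y^2 + x^2*z^2 + x*y*z - 4*x^2 - y^2 - z^2; -x^2*y*z + x^3 + x*y^2 + x*z^2 - 4*x; -x^3*y^2*z + x^4*y + x^2*y^3 + 2*x^2*y*z^2 - x^3*z - x*z^3 - 4*x^2*y - y^3 - y*z^2 + 3*x*z + 2*y

trace(a^-1 b) = trace(b)*trace(a) - trace(b a) = x*y - z
trace(b a b) = trace(b)*trace(a b) - trace(a) = y*z - x
trace(b a b a) = trace(a b)*trace(a b) - trace(1)   [split at repeated a] = z^2 - 2
trace(a^-1 b a b) = trace(b a b)*trace(a) - trace(b a b a) = x*y*z - x^2 - z^2 + 2
trace(a^-2 b a b) = trace(a^-1 b a b)*trace(a) - trace(a^-1 b a b a) = x^2*y*z - x^3 - x*z^2 - y*z + 3*x
trace(a^-2 b a b^-1) = trace(a^-2 b a)*trace(b) - trace(a^-2 b a b) = -x^2*y*z + x^3 + x*y^2 + x*z^2 - 3*x
trace(a^-1 b a b^-1) = trace(a^-1 b a)*trace(b) - trace(a^-1 b a b) = -x*y*z + x^2 + y^2 + z^2 - 2
trace(a^-2 b a b^-1 a^-1) = trace(a^-2 b a b^-1)*trace(a) - trace(a^-2 b a b^-1 a) = -x^3*y*z + x^4 + x^2*y^2 + x^2*z^2 + x*y*z - 4*x^2 - y^2 - z^2 + 2
trace(b^2) = trace(b)*trace(b) - trace(1) = y^2 - 2
trace(a^-1 b^2) = trace(b^2)*trace(a) - trace(b^2 a) = x*y^2 - y*z - x
trace(b a^-2 b) = trace(a^-1 b^2)*trace(a) - trace(a^-1 b^2 a) = x^2*y^2 - x*y*z - x^2 - y^2 + 2
trace(b a b^2) = trace(b)*trace(a b^2) - trace(a b) = y^2*z - x*y - z
trace(a b a) = trace(a)*trace(b a) - trace(b) = x*z - y
trace(b a b^2 a) = trace(b)*trace(a b a b) - trace(a b a) = y*z^2 - x*z - y
trace(b a^-1 b a b) = trace(b a b^2)*trace(a) - trace(b a b^2 a) = x*y^2*z - x^2*y - y*z^2 + y
trace(b a b a b a) = trace(b a)*trace(b a b a) - trace(b^-1 a^-1)   [split at repeated b] = z^3 - 3*z
trace(b a^-1 b a b a) = trace(b a b a b)*trace(a) - trace(b a b a b a) = x*y*z^2 - x^2*z - z^3 - x*y + 3*z
trace(b a b a^-1 b a^-1) = trace(b a^-1 b a b)*trace(a) - trace(b a^-1 b a b a) = x^2*y^2*z - x^3*y - 2*x*y*z^2 + x^2*z + z^3 + 2*x*y - 3*z
trace(b a b a^-1 b) = trace(b^2 a b)*trace(a) - trace(b^2 a b a) = x*y^2*z - x^2*y - y*z^2 + y
trace(a^-1 b a^-2 b a b) = trace(b a b a^-1 b a^-1)*trace(a) - trace(b a b a^-1 b) = x^3*y^2*z - x^4*y - 2*x^2*y*z^2 + x^3*z - x*y^2*z + x*z^3 + 3*x^2*y + y*z^2 - 3*x*z - y
trace(a^-2 b a b^-1 a^-1 b) = trace(a^-1 b a^-2 b a)*trace(b) - trace(a^-1 b a^-2 b a b) = -x^3*y^2*z + x^4*y + x^2*y^3 + 2*x^2*y*z^2 - x^3*z - x*z^3 - 4*x^2*y - y^3 - y*z^2 + 3*x*z + 3*y
assemble the triple (trace(r) - 2; trace(r a) - x; trace(r b) - y)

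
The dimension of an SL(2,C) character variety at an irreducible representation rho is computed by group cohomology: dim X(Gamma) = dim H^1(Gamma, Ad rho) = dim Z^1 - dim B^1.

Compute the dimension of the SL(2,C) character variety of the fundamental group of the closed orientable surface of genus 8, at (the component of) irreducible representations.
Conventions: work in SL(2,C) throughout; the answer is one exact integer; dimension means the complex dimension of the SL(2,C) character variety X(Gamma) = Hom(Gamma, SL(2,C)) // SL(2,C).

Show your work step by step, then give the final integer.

42

pi_1 of the closed genus-8 surface has 16 generators bound by the single product-of-commutators relator.
A cocycle assigns one sl_2 vector per generator subject to the relator condition d_2(z) = 0: dim of the unconstrained space is 3*2g = 48.
H^2 = coker(d_2) is dual to H^0 = 0 at irreducible rho (Poincare duality), so d_2 is onto: dim Z^1 = 45.
dim B^1 = 3 (coboundaries, injective at irreducible rho).
dim X = dim H^1 = 45 - 3 = 42.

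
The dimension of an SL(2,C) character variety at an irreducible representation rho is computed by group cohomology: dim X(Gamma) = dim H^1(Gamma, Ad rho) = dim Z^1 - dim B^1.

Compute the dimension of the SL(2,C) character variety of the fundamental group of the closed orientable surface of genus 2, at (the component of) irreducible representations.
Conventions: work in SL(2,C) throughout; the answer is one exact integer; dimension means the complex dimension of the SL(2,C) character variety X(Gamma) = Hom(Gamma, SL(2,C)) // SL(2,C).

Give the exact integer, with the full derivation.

6

The genus-2 surface group: 2g = 4 generators, one relator prod [a_i, b_i].
Unconstrained cocycle data is one sl_2 vector per generator (12 dimensions), cut by the relator condition d_2(z) = 0.
H^2 = coker(d_2) is dual to H^0 = 0 at irreducible rho (Poincare duality), so d_2 is onto: dim Z^1 = 9.
dim B^1 = 3 (coboundaries, injective at irreducible rho).
dim X = dim H^1 = 9 - 3 = 6.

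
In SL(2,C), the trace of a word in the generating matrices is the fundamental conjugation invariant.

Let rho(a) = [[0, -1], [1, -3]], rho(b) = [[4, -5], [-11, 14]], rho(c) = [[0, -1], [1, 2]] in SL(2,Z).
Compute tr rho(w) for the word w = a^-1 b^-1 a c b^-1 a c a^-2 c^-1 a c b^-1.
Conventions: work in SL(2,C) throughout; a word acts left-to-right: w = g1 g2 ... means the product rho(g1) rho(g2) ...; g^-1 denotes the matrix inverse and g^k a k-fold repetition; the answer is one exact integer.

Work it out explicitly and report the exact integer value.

17403076

rho(a^-1) = [[-3, 1], [-1, 0]]
... * rho(b^-1) = [[14, 5], [11, 4]]  ->  [[-31, -11], [-14, -5]]
... * rho(a) = [[0, -1], [1, -3]]  ->  [[-11, 64], [-5, 29]]
... * rho(c) = [[0, -1], [1, 2]]  ->  [[64, 139], [29, 63]]
... * rho(b^-1) = [[14, 5], [11, 4]]  ->  [[2425, 876], [1099, 397]]
... * rho(a) = [[0, -1], [1, -3]]  ->  [[876, -5053], [397, -2290]]
... * rho(c) = [[0, -1], [1, 2]]  ->  [[-5053, -10982], [-2290, -4977]]
... * rho(a^-1) = [[-3, 1], [-1, 0]]  ->  [[26141, -5053], [11847, -2290]]
... * rho(a^-1) = [[-3, 1], [-1, 0]]  ->  [[-73370, 26141], [-33251, 11847]]
... * rho(c^-1) = [[2, 1], [-1, 0]]  ->  [[-172881, -73370], [-78349, -33251]]
... * rho(a) = [[0, -1], [1, -3]]  ->  [[-73370, 392991], [-33251, 178102]]
... * rho(c) = [[0, -1], [1, 2]]  ->  [[392991, 859352], [178102, 389455]]
... * rho(b^-1) = [[14, 5], [11, 4]]  ->  [[14954746, 5402363], [6777433, 2448330]]
tr = 14954746 + 2448330 = 17403076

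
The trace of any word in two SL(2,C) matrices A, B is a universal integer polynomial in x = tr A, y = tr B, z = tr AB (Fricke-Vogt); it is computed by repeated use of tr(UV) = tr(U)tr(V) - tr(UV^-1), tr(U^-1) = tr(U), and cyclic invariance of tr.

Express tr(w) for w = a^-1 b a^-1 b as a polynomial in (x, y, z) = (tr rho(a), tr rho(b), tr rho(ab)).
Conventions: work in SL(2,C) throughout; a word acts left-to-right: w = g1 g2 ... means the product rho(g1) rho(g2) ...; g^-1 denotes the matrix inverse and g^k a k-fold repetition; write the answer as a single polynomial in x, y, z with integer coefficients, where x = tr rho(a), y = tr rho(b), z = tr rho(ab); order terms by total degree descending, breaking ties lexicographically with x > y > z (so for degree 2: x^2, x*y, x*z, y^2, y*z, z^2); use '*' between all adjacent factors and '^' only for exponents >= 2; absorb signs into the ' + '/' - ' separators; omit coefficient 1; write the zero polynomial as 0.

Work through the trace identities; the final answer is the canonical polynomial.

tr(b^2) = tr(b) * tr(b) - tr(1) = y^2 - 2
next, tr(b^2 a) = tr(b) * tr(a b) - tr(a) = y*z - x
tr(b a^-1 b) = tr(b^2) * tr(a) - tr(b^2 a) = x*y^2 - y*z - x
next, tr(b a b a) = tr(a b) * tr(a b) - tr(1)   [split at repeated a] = z^2 - 2
tr(b a^-1 b a) = tr(b a b) * tr(a) - tr(b a b a) = x*y*z - x^2 - z^2 + 2
tr(a^-1 b a^-1 b) = tr(b a^-1 b) * tr(a) - tr(b a^-1 b a) = x^2*y^2 - 2*x*y*z + z^2 - 2

x^2*y^2 - 2*x*y*z + z^2 - 2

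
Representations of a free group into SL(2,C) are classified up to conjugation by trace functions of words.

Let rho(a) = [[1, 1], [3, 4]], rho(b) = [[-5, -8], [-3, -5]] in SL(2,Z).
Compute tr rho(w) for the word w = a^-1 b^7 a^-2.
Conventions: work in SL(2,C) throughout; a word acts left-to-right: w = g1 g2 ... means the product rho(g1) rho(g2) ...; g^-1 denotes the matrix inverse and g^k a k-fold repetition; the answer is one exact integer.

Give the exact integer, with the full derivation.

103722002

rho(a^-1) = [[4, -1], [-3, 1]]
... * rho(b) = [[-5, -8], [-3, -5]]  ->  [[-17, -27], [12, 19]]
... * rho(b) = [[-5, -8], [-3, -5]]  ->  [[166, 271], [-117, -191]]
... * rho(b) = [[-5, -8], [-3, -5]]  ->  [[-1643, -2683], [1158, 1891]]
... * rho(b) = [[-5, -8], [-3, -5]]  ->  [[16264, 26559], [-11463, -18719]]
... * rho(b) = [[-5, -8], [-3, -5]]  ->  [[-160997, -262907], [113472, 185299]]
... * rho(b) = [[-5, -8], [-3, -5]]  ->  [[1593706, 2602511], [-1123257, -1834271]]
... * rho(b) = [[-5, -8], [-3, -5]]  ->  [[-15776063, -25762203], [11119098, 18157411]]
... * rho(a^-1) = [[4, -1], [-3, 1]]  ->  [[14182357, -9986140], [-9995841, 7038313]]
... * rho(a^-1) = [[4, -1], [-3, 1]]  ->  [[86687848, -24168497], [-61098303, 17034154]]
tr = 86687848 + 17034154 = 103722002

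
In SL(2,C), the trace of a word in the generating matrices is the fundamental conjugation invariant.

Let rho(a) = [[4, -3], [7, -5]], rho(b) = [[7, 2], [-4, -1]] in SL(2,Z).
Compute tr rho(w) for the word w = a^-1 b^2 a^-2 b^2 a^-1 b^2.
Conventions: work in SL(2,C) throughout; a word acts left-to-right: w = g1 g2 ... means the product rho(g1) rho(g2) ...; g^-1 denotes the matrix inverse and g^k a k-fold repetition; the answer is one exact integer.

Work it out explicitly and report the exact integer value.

53718211

rho(a^-1) = [[-5, 3], [-7, 4]]
... * rho(b) = [[7, 2], [-4, -1]]  ->  [[-47, -13], [-65, -18]]
... * rho(b) = [[7, 2], [-4, -1]]  ->  [[-277, -81], [-383, -112]]
... * rho(a^-1) = [[-5, 3], [-7, 4]]  ->  [[1952, -1155], [2699, -1597]]
... * rho(a^-1) = [[-5, 3], [-7, 4]]  ->  [[-1675, 1236], [-2316, 1709]]
... * rho(b) = [[7, 2], [-4, -1]]  ->  [[-16669, -4586], [-23048, -6341]]
... * rho(b) = [[7, 2], [-4, -1]]  ->  [[-98339, -28752], [-135972, -39755]]
... * rho(a^-1) = [[-5, 3], [-7, 4]]  ->  [[692959, -410025], [958145, -566936]]
... * rho(b) = [[7, 2], [-4, -1]]  ->  [[6490813, 1795943], [8974759, 2483226]]
... * rho(b) = [[7, 2], [-4, -1]]  ->  [[38251919, 11185683], [52890409, 15466292]]
tr = 38251919 + 15466292 = 53718211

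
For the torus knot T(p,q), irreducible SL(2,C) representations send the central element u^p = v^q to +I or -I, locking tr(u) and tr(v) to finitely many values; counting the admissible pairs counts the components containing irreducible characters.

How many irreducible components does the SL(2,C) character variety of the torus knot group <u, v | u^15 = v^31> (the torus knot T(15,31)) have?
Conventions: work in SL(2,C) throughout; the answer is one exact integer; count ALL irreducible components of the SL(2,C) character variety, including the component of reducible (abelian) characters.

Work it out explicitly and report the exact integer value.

For T(15,31): irreducibility forces the central element u^15 = v^31 to one of +I, -I.
So on each irreducible component the traces are pinned: tr(u) = 2*cos(pi*alpha/15) with 1 <= alpha <= 14, tr(v) = 2*cos(pi*beta/31) with 1 <= beta <= 30.
Consistency of u^15 = (-1)^alpha I with v^31 = (-1)^beta I forces alpha = beta (mod 2).
Enumerate parity-matched pairs: 7*15 odd-odd plus 7*15 even-even gives 210.
That is 210 components of irreducible characters, and with the reducible (abelian) component the total is 211.

211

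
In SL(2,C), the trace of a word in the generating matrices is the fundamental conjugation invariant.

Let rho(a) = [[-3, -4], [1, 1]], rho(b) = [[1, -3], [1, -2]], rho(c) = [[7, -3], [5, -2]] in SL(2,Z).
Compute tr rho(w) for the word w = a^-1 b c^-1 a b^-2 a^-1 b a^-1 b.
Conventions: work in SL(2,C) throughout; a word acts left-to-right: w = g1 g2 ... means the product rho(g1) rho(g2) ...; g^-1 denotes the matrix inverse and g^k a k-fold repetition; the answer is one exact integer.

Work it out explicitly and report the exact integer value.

-256585

rho(a^-1) = [[1, 4], [-1, -3]]
... * rho(b) = [[1, -3], [1, -2]]  ->  [[5, -11], [-4, 9]]
... * rho(c^-1) = [[-2, 3], [-5, 7]]  ->  [[45, -62], [-37, 51]]
... * rho(a) = [[-3, -4], [1, 1]]  ->  [[-197, -242], [162, 199]]
... * rho(b^-1) = [[-2, 3], [-1, 1]]  ->  [[636, -833], [-523, 685]]
... * rho(b^-1) = [[-2, 3], [-1, 1]]  ->  [[-439, 1075], [361, -884]]
... * rho(a^-1) = [[1, 4], [-1, -3]]  ->  [[-1514, -4981], [1245, 4096]]
... * rho(b) = [[1, -3], [1, -2]]  ->  [[-6495, 14504], [5341, -11927]]
... * rho(a^-1) = [[1, 4], [-1, -3]]  ->  [[-20999, -69492], [17268, 57145]]
... * rho(b) = [[1, -3], [1, -2]]  ->  [[-90491, 201981], [74413, -166094]]
tr = -90491 + -166094 = -256585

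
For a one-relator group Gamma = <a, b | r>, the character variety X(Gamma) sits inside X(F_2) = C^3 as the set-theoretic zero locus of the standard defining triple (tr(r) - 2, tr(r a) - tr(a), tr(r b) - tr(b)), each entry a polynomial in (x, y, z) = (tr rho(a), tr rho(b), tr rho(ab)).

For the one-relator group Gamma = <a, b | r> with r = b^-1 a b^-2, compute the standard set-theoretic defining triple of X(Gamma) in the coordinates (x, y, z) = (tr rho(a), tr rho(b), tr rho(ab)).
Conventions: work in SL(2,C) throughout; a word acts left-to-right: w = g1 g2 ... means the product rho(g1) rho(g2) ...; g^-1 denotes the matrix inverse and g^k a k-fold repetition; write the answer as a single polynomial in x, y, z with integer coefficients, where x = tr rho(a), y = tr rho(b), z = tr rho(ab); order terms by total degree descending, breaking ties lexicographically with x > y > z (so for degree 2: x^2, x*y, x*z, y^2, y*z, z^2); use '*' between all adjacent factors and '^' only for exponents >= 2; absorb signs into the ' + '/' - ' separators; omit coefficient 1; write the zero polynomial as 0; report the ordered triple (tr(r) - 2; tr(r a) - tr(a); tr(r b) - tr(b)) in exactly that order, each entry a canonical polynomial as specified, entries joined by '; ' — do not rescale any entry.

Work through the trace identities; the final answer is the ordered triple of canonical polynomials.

x*y^3 - y^2*z - 2*x*y + z - 2; x^2*y^3 - 2*x*y^2*z - x^2*y + y*z^2 + x*z - x - y; x*y^2 - y*z - x - y

trace(a b^-1) = trace(a) trace(b) - trace(a b)  (eliminate b^-1) = x*y - z
trace(b^-1 a b^-1) = trace(a b^-1) trace(b) - trace(a)  (eliminate b^-1) = x*y^2 - y*z - x
and trace(b^-1 a b^-2) = trace(b^-1 a b^-1) trace(b) - trace(b^-1 a)  (eliminate b^-1) = x*y^3 - y^2*z - 2*x*y + z
trace(a^2) = trace(a) trace(a) - trace(1)   [square of a] = x^2 - 2
trace(a^2 b) = trace(a) trace(b a) - trace(b)   [square of a] = x*z - y
trace(a b^-1 a) = trace(a^2) trace(b) - trace(a^2 b)   [inverse elimination on b] = x^2*y - x*z - y
next, trace(a b a b) = trace(a b) trace(a b) - trace(1)   [split at a repeated a] = z^2 - 2
next, trace(a b^-1 a b) = trace(a b a) trace(b) - trace(a b a b)   [inverse elimination on b] = x*y*z - y^2 - z^2 + 2
next, trace(b^-1 a b^-1 a) = trace(a b^-1 a) trace(b) - trace(a b^-1 a b)   [inverse elimination on b] = x^2*y^2 - 2*x*y*z + z^2 - 2
and trace(b^-1 a b^-2 a) = trace(b^-1 a b^-1 a) trace(b) - trace(b^-1 a b^-1 a b)   [inverse elimination on b] = x^2*y^3 - 2*x*y^2*z - x^2*y + y*z^2 + x*z - y
assemble the triple (trace(r) - 2; trace(r a) - x; trace(r b) - y)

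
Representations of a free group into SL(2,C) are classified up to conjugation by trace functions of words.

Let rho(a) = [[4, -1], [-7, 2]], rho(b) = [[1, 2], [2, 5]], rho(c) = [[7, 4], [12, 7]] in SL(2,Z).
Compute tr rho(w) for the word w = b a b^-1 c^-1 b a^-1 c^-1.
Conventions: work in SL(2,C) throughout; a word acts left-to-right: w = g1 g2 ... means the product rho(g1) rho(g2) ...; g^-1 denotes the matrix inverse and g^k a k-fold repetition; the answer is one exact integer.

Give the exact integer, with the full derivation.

rho(b) = [[1, 2], [2, 5]]
... * rho(a) = [[4, -1], [-7, 2]]  ->  [[-10, 3], [-27, 8]]
... * rho(b^-1) = [[5, -2], [-2, 1]]  ->  [[-56, 23], [-151, 62]]
... * rho(c^-1) = [[7, -4], [-12, 7]]  ->  [[-668, 385], [-1801, 1038]]
... * rho(b) = [[1, 2], [2, 5]]  ->  [[102, 589], [275, 1588]]
... * rho(a^-1) = [[2, 1], [7, 4]]  ->  [[4327, 2458], [11666, 6627]]
... * rho(c^-1) = [[7, -4], [-12, 7]]  ->  [[793, -102], [2138, -275]]
tr = 793 + -275 = 518

518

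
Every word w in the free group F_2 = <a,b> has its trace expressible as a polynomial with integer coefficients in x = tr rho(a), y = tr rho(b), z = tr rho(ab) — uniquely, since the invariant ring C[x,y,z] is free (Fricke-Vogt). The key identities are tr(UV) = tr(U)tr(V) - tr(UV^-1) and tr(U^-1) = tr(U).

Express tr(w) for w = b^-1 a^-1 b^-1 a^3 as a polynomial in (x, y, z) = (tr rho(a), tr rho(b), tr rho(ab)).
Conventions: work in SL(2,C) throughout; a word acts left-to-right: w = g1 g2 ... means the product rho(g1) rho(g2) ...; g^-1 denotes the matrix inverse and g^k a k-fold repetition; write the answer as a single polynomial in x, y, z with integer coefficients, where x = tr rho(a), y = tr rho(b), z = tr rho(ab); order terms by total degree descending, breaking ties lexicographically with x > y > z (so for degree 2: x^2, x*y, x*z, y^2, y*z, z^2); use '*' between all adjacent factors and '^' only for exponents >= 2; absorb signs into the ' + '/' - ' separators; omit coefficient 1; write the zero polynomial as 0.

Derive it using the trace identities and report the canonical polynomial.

x^3*y*z - x^4 - x^2*z^2 - 2*x*y*z + 4*x^2 + z^2 - 2

trace(a^2) = trace(a)*trace(a) - trace(1)   [square of a] = x^2 - 2
so trace(a^3) = trace(a)*trace(a^2) - trace(a)   [square of a] = x^3 - 3*x
reduce: trace(a b a) = trace(a)*trace(b a) - trace(b)   [square of a] = x*z - y
trace(a^3 b) = trace(a)*trace(a b a) - trace(a b)   [square of a] = x^2*z - x*y - z
trace(a^3 b^-1) = trace(a^3)*trace(b) - trace(a^3 b)   [inverse elimination on b] = x^3*y - x^2*z - 2*x*y + z
so trace(b^-1 a^3 b^-1) = trace(a^3 b^-1)*trace(b) - trace(a^3)   [inverse elimination on b] = x^3*y^2 - x^2*y*z - x^3 - 2*x*y^2 + y*z + 3*x
trace(a^4) = trace(a)*trace(a^3) - trace(a^2)   [square of a] = x^4 - 4*x^2 + 2
trace(a^4 b) = trace(a)*trace(a b a^2) - trace(a b a)   [square of a] = x^3*z - x^2*y - 2*x*z + y
trace(a b^-1 a^3) = trace(a^4)*trace(b) - trace(a^4 b)   [inverse elimination on b] = x^4*y - x^3*z - 3*x^2*y + 2*x*z + y
trace(b a b a) = trace(a b)*trace(a b) - trace(1)   [split at a repeated a] = z^2 - 2
trace(b a b) = trace(b)*trace(a b) - trace(a)   [square of b] = y*z - x
reduce: trace(b a b a^2) = trace(a)*trace(b a b a) - trace(b a b)   [square of a] = x*z^2 - y*z - x
trace(a^3 b a b) = trace(a)*trace(b a b a^2) - trace(b a b a)   [square of a] = x^2*z^2 - x*y*z - x^2 - z^2 + 2
trace(a b^-1 a^3 b) = trace(a^3 b a)*trace(b) - trace(a^3 b a b)   [inverse elimination on b] = x^3*y*z - x^2*y^2 - x^2*z^2 - x*y*z + x^2 + y^2 + z^2 - 2
reduce: trace(b^-1 a^3 b^-1 a) = trace(a b^-1 a^3)*trace(b) - trace(a b^-1 a^3 b)   [inverse elimination on b] = x^4*y^2 - 2*x^3*y*z - 2*x^2*y^2 + x^2*z^2 + 3*x*y*z - x^2 - z^2 + 2
reduce: trace(b^-1 a^-1 b^-1 a^3) = trace(b^-1 a^3 b^-1)*trace(a) - trace(b^-1 a^3 b^-1 a)   [inverse elimination on a] = x^3*y*z - x^4 - x^2*z^2 - 2*x*y*z + 4*x^2 + z^2 - 2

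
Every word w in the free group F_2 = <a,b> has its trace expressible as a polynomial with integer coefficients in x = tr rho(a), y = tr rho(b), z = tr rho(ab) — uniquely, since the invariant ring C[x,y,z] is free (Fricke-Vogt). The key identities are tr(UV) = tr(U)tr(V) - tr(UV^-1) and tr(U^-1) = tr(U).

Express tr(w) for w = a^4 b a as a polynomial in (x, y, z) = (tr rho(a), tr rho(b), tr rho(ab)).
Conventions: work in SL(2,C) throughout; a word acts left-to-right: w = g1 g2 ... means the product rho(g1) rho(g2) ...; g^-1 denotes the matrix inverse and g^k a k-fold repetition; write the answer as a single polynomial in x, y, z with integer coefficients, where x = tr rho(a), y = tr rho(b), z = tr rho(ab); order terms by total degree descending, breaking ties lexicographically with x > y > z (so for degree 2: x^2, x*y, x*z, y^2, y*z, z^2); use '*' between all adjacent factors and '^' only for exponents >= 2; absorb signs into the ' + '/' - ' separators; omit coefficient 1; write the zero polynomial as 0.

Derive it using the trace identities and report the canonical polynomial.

x^4*z - x^3*y - 3*x^2*z + 2*x*y + z

trace(b a^2) = trace(a) * trace(b a) - trace(b) = x*z - y
trace(a^2 b a) = trace(a) * trace(b a^2) - trace(b a) = x^2*z - x*y - z
trace(a b a^3) = trace(a) * trace(a^2 b a) - trace(a^2 b) = x^3*z - x^2*y - 2*x*z + y
next, trace(a^4 b a) = trace(a) * trace(a b a^3) - trace(a b a^2) = x^4*z - x^3*y - 3*x^2*z + 2*x*y + z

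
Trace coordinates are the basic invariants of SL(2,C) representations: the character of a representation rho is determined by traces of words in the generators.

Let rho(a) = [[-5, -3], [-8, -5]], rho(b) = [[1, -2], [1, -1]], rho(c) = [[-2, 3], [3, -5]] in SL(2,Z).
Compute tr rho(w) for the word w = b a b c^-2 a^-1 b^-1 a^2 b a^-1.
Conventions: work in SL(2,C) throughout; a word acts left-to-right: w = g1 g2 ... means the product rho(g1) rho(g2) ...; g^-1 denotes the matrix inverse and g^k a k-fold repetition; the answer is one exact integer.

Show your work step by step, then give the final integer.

rho(b) = [[1, -2], [1, -1]]
... * rho(a) = [[-5, -3], [-8, -5]]  ->  [[11, 7], [3, 2]]
... * rho(b) = [[1, -2], [1, -1]]  ->  [[18, -29], [5, -8]]
... * rho(c^-1) = [[-5, -3], [-3, -2]]  ->  [[-3, 4], [-1, 1]]
... * rho(c^-1) = [[-5, -3], [-3, -2]]  ->  [[3, 1], [2, 1]]
... * rho(a^-1) = [[-5, 3], [8, -5]]  ->  [[-7, 4], [-2, 1]]
... * rho(b^-1) = [[-1, 2], [-1, 1]]  ->  [[3, -10], [1, -3]]
... * rho(a) = [[-5, -3], [-8, -5]]  ->  [[65, 41], [19, 12]]
... * rho(a) = [[-5, -3], [-8, -5]]  ->  [[-653, -400], [-191, -117]]
... * rho(b) = [[1, -2], [1, -1]]  ->  [[-1053, 1706], [-308, 499]]
... * rho(a^-1) = [[-5, 3], [8, -5]]  ->  [[18913, -11689], [5532, -3419]]
tr = 18913 + -3419 = 15494

15494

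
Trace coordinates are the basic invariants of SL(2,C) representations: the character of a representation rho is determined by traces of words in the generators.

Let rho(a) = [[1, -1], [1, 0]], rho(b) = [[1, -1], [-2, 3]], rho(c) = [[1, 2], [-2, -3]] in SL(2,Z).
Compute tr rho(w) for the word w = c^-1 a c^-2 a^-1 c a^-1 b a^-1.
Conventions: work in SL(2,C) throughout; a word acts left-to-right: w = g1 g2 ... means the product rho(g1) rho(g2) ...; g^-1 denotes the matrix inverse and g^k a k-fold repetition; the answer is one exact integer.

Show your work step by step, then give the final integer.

-1766

rho(c^-1) = [[-3, -2], [2, 1]]
... * rho(a) = [[1, -1], [1, 0]]  ->  [[-5, 3], [3, -2]]
... * rho(c^-1) = [[-3, -2], [2, 1]]  ->  [[21, 13], [-13, -8]]
... * rho(c^-1) = [[-3, -2], [2, 1]]  ->  [[-37, -29], [23, 18]]
... * rho(a^-1) = [[0, 1], [-1, 1]]  ->  [[29, -66], [-18, 41]]
... * rho(c) = [[1, 2], [-2, -3]]  ->  [[161, 256], [-100, -159]]
... * rho(a^-1) = [[0, 1], [-1, 1]]  ->  [[-256, 417], [159, -259]]
... * rho(b) = [[1, -1], [-2, 3]]  ->  [[-1090, 1507], [677, -936]]
... * rho(a^-1) = [[0, 1], [-1, 1]]  ->  [[-1507, 417], [936, -259]]
tr = -1507 + -259 = -1766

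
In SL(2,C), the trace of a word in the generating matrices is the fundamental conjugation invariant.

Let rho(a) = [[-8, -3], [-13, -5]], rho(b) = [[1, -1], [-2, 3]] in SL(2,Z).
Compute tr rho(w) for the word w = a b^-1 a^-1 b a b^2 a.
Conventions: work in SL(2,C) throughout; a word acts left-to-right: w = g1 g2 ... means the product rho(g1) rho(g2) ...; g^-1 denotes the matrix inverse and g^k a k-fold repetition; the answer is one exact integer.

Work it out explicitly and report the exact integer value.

rho(a) = [[-8, -3], [-13, -5]]
... * rho(b^-1) = [[3, 1], [2, 1]]  ->  [[-30, -11], [-49, -18]]
... * rho(a^-1) = [[-5, 3], [13, -8]]  ->  [[7, -2], [11, -3]]
... * rho(b) = [[1, -1], [-2, 3]]  ->  [[11, -13], [17, -20]]
... * rho(a) = [[-8, -3], [-13, -5]]  ->  [[81, 32], [124, 49]]
... * rho(b) = [[1, -1], [-2, 3]]  ->  [[17, 15], [26, 23]]
... * rho(b) = [[1, -1], [-2, 3]]  ->  [[-13, 28], [-20, 43]]
... * rho(a) = [[-8, -3], [-13, -5]]  ->  [[-260, -101], [-399, -155]]
tr = -260 + -155 = -415

-415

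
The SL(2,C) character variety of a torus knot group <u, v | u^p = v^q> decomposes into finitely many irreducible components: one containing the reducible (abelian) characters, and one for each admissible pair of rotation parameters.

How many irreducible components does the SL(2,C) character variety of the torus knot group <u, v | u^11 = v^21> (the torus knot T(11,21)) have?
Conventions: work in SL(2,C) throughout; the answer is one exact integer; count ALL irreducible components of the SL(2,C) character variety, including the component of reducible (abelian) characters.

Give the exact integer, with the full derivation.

For T(11,21): irreducibility forces the central element u^11 = v^21 to one of +I, -I.
This locks tr(u) to 2*cos(pi*alpha/11), alpha in 1..10, and tr(v) to 2*cos(pi*beta/21), beta in 1..20, on each component of irreducible characters.
u^11 = (-1)^alpha I and v^21 = (-1)^beta I must agree, so alpha and beta have equal parity.
Enumerate parity-matched pairs: 5*10 odd-odd plus 5*10 even-even gives 100.
components with irreducible characters: 100; plus the single component of reducible (abelian) characters: total 101.

101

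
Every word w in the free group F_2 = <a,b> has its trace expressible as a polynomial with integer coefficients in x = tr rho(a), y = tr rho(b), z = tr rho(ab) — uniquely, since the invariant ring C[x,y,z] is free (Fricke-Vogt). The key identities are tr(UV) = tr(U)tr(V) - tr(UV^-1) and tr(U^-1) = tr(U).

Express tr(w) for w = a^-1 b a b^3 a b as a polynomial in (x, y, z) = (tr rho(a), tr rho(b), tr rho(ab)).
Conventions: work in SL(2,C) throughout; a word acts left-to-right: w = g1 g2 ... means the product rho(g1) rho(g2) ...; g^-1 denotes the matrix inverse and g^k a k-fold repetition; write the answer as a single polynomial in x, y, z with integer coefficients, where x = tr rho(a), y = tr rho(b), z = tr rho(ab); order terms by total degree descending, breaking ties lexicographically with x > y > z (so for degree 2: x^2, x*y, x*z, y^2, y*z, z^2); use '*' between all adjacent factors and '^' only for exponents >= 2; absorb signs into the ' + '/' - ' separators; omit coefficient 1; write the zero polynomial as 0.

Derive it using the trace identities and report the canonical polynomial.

x*y^3*z^2 - 2*x^2*y^2*z - y^2*z^3 + x^3*y + x^2*z + 2*y^2*z + z^3 - 2*x*y - 3*z

tr(a b a b) = tr(a b) * tr(a b) - tr(1)   [split at repeated a] = z^2 - 2
tr(a b a) = tr(a) * tr(b a) - tr(b) = x*z - y
tr(a b^2 a b) = tr(b) * tr(a b a b) - tr(a b a) = y*z^2 - x*z - y
tr(b^2 a) = tr(b) * tr(a b) - tr(a) = y*z - x
tr(b^2) = tr(b) * tr(b) - tr(1) = y^2 - 2
tr(a b^2 a) = tr(a) * tr(b^2 a) - tr(b^2) = x*y*z - x^2 - y^2 + 2
tr(b a b^2 a b) = tr(b) * tr(a b^2 a b) - tr(a b^2 a) = y^2*z^2 - 2*x*y*z + x^2 - 2
tr(b a b^3 a b) = tr(b) * tr(b a b^2 a b) - tr(b a b^2 a) = y^3*z^2 - 2*x*y^2*z + x^2*y - y*z^2 + x*z - y
tr(a b a b a b) = tr(a b a b) * tr(a b) - tr(b a)   [split at repeated a] = z^3 - 3*z
tr(a b a b a) = tr(a) * tr(b a b a) - tr(b a b) = x*z^2 - y*z - x
tr(a b a b a b^2) = tr(b) * tr(a b a b a b) - tr(a b a b a) = y*z^3 - x*z^2 - 2*y*z + x
tr(b a b^3 a b a) = tr(b) * tr(a b a b a b^2) - tr(a b a b a b) = y^2*z^3 - x*y*z^2 - 2*y^2*z - z^3 + x*y + 3*z
tr(a^-1 b a b^3 a b) = tr(b a b^3 a b) * tr(a) - tr(b a b^3 a b a) = x*y^3*z^2 - 2*x^2*y^2*z - y^2*z^3 + x^3*y + x^2*z + 2*y^2*z + z^3 - 2*x*y - 3*z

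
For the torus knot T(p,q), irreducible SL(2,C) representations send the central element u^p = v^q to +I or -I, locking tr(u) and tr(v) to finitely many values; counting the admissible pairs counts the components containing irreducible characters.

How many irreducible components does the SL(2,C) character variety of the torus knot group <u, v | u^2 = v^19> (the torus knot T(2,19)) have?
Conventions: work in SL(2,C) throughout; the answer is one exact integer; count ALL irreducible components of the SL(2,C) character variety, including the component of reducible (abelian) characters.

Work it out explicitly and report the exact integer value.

In the torus knot group T(2,19), u^2 = v^19 is central, so an irreducible representation sends it to +I or -I (Schur).
So on each irreducible component the traces are pinned: tr(u) = 2*cos(pi*alpha/2) with 1 <= alpha <= 1, tr(v) = 2*cos(pi*beta/19) with 1 <= beta <= 18.
The two central values (-1)^alpha I and (-1)^beta I must be the same matrix, so alpha and beta share a parity.
count pairs: odd alpha (1 choices) x odd beta (9), plus even alpha (0) x even beta (9): 1*9 + 0*9 = 9.
That is 9 components of irreducible characters, and with the reducible (abelian) component the total is 10.

10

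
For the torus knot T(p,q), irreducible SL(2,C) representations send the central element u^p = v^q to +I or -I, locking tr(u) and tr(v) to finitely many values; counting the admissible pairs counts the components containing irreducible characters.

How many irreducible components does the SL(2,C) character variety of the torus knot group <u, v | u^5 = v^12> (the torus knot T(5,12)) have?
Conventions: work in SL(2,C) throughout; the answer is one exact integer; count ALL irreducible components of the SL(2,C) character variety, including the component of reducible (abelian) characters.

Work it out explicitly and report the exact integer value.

23

Gamma = < u, v | u^5 = v^12 > (torus knot T(5,12)); the central element u^5 = v^12 acts as +I or -I in any irreducible SL(2,C) representation.
This locks tr(u) to 2*cos(pi*alpha/5), alpha in 1..4, and tr(v) to 2*cos(pi*beta/12), beta in 1..11, on each component of irreducible characters.
Consistency of u^5 = (-1)^alpha I with v^12 = (-1)^beta I forces alpha = beta (mod 2).
Enumerate parity-matched pairs: 2*6 odd-odd plus 2*5 even-even gives 22.
That is 22 components of irreducible characters, and with the reducible (abelian) component the total is 23.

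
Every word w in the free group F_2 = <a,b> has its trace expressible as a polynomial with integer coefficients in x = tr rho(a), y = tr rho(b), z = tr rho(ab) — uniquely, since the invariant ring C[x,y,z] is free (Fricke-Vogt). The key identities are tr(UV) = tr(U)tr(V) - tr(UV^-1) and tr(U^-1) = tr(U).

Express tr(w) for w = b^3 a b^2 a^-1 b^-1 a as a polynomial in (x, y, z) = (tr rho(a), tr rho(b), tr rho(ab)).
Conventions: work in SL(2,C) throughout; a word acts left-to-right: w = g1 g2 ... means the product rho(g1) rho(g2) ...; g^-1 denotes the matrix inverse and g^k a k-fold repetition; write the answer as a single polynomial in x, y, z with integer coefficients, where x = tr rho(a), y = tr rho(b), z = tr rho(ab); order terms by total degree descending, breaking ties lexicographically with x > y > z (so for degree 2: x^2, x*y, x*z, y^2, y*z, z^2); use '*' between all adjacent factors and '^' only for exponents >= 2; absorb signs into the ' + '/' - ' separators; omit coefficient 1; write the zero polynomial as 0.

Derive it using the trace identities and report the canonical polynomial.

trace(a b a b) = trace(b a)*trace(b a) - trace(1)  (split on b) = z^2 - 2
reduce: trace(a b a) = trace(a)*trace(b a) - trace(b)  (reduce the a square) = x*z - y
trace(b a b a b) = trace(b)*trace(a b a b) - trace(a b a)  (reduce the b square) = y*z^2 - x*z - y
so trace(a b^3 a b) = trace(b)*trace(b a b a b) - trace(b a b a)  (reduce the b square) = y^2*z^2 - x*y*z - y^2 - z^2 + 2
trace(b^2 a) = trace(b)*trace(a b) - trace(a)  (reduce the b square) = y*z - x
reduce: trace(b^2) = trace(b)*trace(b) - trace(1)  (reduce the b square) = y^2 - 2
trace(a b^2 a) = trace(a)*trace(b^2 a) - trace(b^2)  (reduce the a square) = x*y*z - x^2 - y^2 + 2
trace(a b^2 a b^2) = trace(b)*trace(a b^2 a b) - trace(a b^2 a)  (reduce the b square) = y^2*z^2 - 2*x*y*z + x^2 - 2
trace(b^3 a b^2 a) = trace(b)*trace(a b^2 a b^2) - trace(a b^2 a b)  (reduce the b square) = y^3*z^2 - 2*x*y^2*z + x^2*y - y*z^2 + x*z - y
trace(b a b^2) = trace(b)*trace(a b^2) - trace(a b)  (reduce the b square) = y^2*z - x*y - z
trace(b^3 a b) = trace(b)*trace(b a b^2) - trace(b a b)  (reduce the b square) = y^3*z - x*y^2 - 2*y*z + x
trace(b^3 a b^2) = trace(b)*trace(b^3 a b) - trace(b^3 a)  (reduce the b square) = y^4*z - x*y^3 - 3*y^2*z + 2*x*y + z
so trace(a b^3 a b^2 a) = trace(a)*trace(b^3 a b^2 a) - trace(b^3 a b^2)  (reduce the a square) = x*y^3*z^2 - 2*x^2*y^2*z - y^4*z + x^3*y + x*y^3 - x*y*z^2 + x^2*z + 3*y^2*z - 3*x*y - z
reduce: trace(a b a b a b) = trace(b a)*trace(b a b a) - trace(b^-1 a^-1)  (split on b) = z^3 - 3*z
so trace(a b a b a) = trace(a)*trace(b a b a) - trace(b a b)  (reduce the a square) = x*z^2 - y*z - x
trace(a b^2 a b a b) = trace(b)*trace(a b a b a b) - trace(a b a b a)  (reduce the b square) = y*z^3 - x*z^2 - 2*y*z + x
so trace(a b^2 a b a) = trace(a)*trace(b^2 a b a) - trace(b^2 a b)  (reduce the a square) = x*y*z^2 - x^2*z - y^2*z + z
trace(b a b^2 a b a b) = trace(b)*trace(a b^2 a b a b) - trace(a b^2 a b a)  (reduce the b square) = y^2*z^3 - 2*x*y*z^2 + x^2*z - y^2*z + x*y - z
so trace(a b^3 a b^2 a b) = trace(b)*trace(b a b^2 a b a b) - trace(b a b^2 a b a)  (reduce the b square) = y^3*z^3 - 2*x*y^2*z^2 + x^2*y*z - y^3*z - y*z^3 + x*y^2 + x*z^2 + y*z - x
trace(b^-1 a b^3 a b^2 a) = trace(a b^3 a b^2 a)*trace(b) - trace(a b^3 a b^2 a b)  (eliminate b^-1) = x*y^4*z^2 - 2*x^2*y^3*z - y^5*z - y^3*z^3 + x^3*y^2 + x*y^4 + x*y^2*z^2 + 4*y^3*z + y*z^3 - 4*x*y^2 - x*z^2 - 2*y*z + x
trace(b^3 a b^2 a^-1 b^-1 a) = trace(b^-1 a b^3 a b^2)*trace(a) - trace(b^-1 a b^3 a b^2 a)  (eliminate a^-1) = -x*y^4*z^2 + 2*x^2*y^3*z + y^5*z + y^3*z^3 - x^3*y^2 - x*y^4 - x^2*y*z - 4*y^3*z - y*z^3 + 3*x*y^2 + 2*y*z + x

-x*y^4*z^2 + 2*x^2*y^3*z + y^5*z + y^3*z^3 - x^3*y^2 - x*y^4 - x^2*y*z - 4*y^3*z - y*z^3 + 3*x*y^2 + 2*y*z + x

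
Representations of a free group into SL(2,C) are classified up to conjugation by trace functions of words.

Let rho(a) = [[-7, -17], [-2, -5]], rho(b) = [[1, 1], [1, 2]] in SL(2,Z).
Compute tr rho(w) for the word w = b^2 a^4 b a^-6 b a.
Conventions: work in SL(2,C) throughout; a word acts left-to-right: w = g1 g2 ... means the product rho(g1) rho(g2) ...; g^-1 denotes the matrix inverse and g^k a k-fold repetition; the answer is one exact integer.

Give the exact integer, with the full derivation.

5902594787976

rho(b) = [[1, 1], [1, 2]]
... * rho(b) = [[1, 1], [1, 2]]  ->  [[2, 3], [3, 5]]
... * rho(a) = [[-7, -17], [-2, -5]]  ->  [[-20, -49], [-31, -76]]
... * rho(a) = [[-7, -17], [-2, -5]]  ->  [[238, 585], [369, 907]]
... * rho(a) = [[-7, -17], [-2, -5]]  ->  [[-2836, -6971], [-4397, -10808]]
... * rho(a) = [[-7, -17], [-2, -5]]  ->  [[33794, 83067], [52395, 128789]]
... * rho(b) = [[1, 1], [1, 2]]  ->  [[116861, 199928], [181184, 309973]]
... * rho(a^-1) = [[-5, 17], [2, -7]]  ->  [[-184449, 587141], [-285974, 910317]]
... * rho(a^-1) = [[-5, 17], [2, -7]]  ->  [[2096527, -7245620], [3250504, -11233777]]
... * rho(a^-1) = [[-5, 17], [2, -7]]  ->  [[-24973875, 86360299], [-38720074, 133895007]]
... * rho(a^-1) = [[-5, 17], [2, -7]]  ->  [[297589973, -1029077968], [461390384, -1595506307]]
... * rho(a^-1) = [[-5, 17], [2, -7]]  ->  [[-3546105801, 12262575317], [-5497964534, 19012180677]]
... * rho(a^-1) = [[-5, 17], [2, -7]]  ->  [[42255679639, -146121825836], [65514184024, -226550661817]]
... * rho(b) = [[1, 1], [1, 2]]  ->  [[-103866146197, -249987972033], [-161036477793, -387587139610]]
... * rho(a) = [[-7, -17], [-2, -5]]  ->  [[1227038967445, 3015664345514], [1902429623771, 4675555820531]]
tr = 1227038967445 + 4675555820531 = 5902594787976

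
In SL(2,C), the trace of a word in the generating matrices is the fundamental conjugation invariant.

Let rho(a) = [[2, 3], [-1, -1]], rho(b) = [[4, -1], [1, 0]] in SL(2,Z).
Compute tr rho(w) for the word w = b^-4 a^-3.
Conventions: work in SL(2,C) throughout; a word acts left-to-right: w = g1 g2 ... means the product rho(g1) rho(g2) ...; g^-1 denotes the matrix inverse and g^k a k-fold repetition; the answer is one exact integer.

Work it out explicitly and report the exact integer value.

rho(b^-1) = [[0, 1], [-1, 4]]
... * rho(b^-1) = [[0, 1], [-1, 4]]  ->  [[-1, 4], [-4, 15]]
... * rho(b^-1) = [[0, 1], [-1, 4]]  ->  [[-4, 15], [-15, 56]]
... * rho(b^-1) = [[0, 1], [-1, 4]]  ->  [[-15, 56], [-56, 209]]
... * rho(a^-1) = [[-1, -3], [1, 2]]  ->  [[71, 157], [265, 586]]
... * rho(a^-1) = [[-1, -3], [1, 2]]  ->  [[86, 101], [321, 377]]
... * rho(a^-1) = [[-1, -3], [1, 2]]  ->  [[15, -56], [56, -209]]
tr = 15 + -209 = -194

-194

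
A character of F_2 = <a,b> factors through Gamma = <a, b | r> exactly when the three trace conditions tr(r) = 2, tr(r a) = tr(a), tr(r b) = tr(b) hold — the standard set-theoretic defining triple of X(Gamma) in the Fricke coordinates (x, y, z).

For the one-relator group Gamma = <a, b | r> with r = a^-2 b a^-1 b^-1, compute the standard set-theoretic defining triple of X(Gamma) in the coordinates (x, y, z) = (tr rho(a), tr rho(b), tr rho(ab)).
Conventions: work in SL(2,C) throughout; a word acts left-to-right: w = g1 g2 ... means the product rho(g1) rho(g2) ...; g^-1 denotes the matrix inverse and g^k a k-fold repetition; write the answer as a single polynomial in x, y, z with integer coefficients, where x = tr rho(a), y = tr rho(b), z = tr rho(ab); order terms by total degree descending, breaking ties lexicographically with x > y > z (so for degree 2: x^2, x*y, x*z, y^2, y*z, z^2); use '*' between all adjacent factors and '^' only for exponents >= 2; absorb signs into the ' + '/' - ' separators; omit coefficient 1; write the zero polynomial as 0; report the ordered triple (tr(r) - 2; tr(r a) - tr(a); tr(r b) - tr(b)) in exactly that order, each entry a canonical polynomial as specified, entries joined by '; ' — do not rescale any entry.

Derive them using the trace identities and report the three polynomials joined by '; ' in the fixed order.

trace(a^-1) = trace(a) = x
apply: trace(a b a) = trace(a)*trace(b a) - trace(b)   [square of a] = x*z - y
apply: trace(a b a b) = trace(a b)*trace(a b) - trace(1)   [split at a repeated a] = z^2 - 2
trace(b a b^-1 a) = trace(a b a)*trace(b) - trace(a b a b)   [inverse elimination on b] = x*y*z - y^2 - z^2 + 2
apply: trace(b^-1 a^-1 b a) = trace(b a b^-1)*trace(a) - trace(b a b^-1 a)   [inverse elimination on a] = -x*y*z + x^2 + y^2 + z^2 - 2
trace(a^-1 b a^-1 b^-1) = trace(b^-1 a^-1 b)*trace(a) - trace(b^-1 a^-1 b a)   [inverse elimination on a] = x*y*z - y^2 - z^2 + 2
trace(a^-2 b a^-1 b^-1) = trace(a^-1 b a^-1 b^-1)*trace(a) - trace(a^-1 b a^-1 b^-1 a)   [inverse elimination on a] = x^2*y*z - x*y^2 - x*z^2 + x
trace(b a^-1) = trace(b)*trace(a) - trace(b a)  (eliminate a^-1) = x*y - z
use: trace(b a^-2) = trace(b a^-1)*trace(a) - trace(b)  (eliminate a^-1) = x^2*y - x*z - y
apply: trace(a^-2 b a^-1) = trace(b a^-2)*trace(a) - trace(b a^-1)  (eliminate a^-1) = x^3*y - x^2*z - 2*x*y + z
assemble the triple (trace(r) - 2; trace(r a) - x; trace(r b) - y)

x^2*y*z - x*y^2 - x*z^2 + x - 2; x*y*z - y^2 - z^2 - x + 2; x^3*y - x^2*z - 2*x*y - y + z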